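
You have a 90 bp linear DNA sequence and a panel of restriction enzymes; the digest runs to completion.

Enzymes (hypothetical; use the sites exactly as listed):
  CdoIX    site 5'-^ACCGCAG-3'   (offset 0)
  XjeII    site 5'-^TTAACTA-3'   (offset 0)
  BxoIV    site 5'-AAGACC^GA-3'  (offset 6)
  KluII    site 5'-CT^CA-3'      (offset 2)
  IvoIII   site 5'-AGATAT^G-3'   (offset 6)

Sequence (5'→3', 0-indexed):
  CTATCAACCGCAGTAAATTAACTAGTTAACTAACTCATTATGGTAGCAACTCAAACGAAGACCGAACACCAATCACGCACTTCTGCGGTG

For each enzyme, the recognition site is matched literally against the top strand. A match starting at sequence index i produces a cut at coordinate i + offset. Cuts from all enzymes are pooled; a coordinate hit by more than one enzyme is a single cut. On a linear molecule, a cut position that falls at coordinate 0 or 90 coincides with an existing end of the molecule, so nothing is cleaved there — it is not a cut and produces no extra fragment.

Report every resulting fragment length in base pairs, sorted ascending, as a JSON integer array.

Per-enzyme occurrences:
  CdoIX ACCGCAG/0: at [6] ⇒ [6]
  XjeII TTAACTA/0: at [17, 25] ⇒ [17, 25]
  BxoIV AAGACCGA/6: at [57] ⇒ [63]
  KluII CTCA/2: at [33, 49] ⇒ [35, 51]
  IvoIII (AGATATG, off=6): no sites

All cut coordinates (distinct, sorted): [6, 17, 25, 35, 51, 63]

Fragment lengths:
  [0,6): 6 bp
  [6,17): 11 bp
  [17,25): 8 bp
  [25,35): 10 bp
  [35,51): 16 bp
  [51,63): 12 bp
  [63,90): 27 bp

[6,8,10,11,12,16,27]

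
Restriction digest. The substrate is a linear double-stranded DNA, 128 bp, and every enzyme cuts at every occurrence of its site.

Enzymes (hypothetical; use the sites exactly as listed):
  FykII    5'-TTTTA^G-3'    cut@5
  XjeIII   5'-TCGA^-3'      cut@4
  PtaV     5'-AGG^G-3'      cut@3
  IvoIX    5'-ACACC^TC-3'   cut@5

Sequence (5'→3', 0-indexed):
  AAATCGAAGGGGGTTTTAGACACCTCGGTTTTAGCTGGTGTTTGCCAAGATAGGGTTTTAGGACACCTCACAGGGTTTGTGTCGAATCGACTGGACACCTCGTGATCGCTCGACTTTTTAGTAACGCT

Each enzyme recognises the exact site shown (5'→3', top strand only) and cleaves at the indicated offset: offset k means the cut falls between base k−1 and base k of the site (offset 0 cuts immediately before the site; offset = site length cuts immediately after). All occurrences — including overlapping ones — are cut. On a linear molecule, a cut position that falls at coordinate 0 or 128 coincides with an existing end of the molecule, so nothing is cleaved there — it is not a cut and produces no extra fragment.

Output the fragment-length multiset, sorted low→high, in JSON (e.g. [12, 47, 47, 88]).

Per-enzyme occurrences:
  FykII (TTTTAG, off=5): starts [13, 28, 55, 115] → cuts [18, 33, 60, 120]
  XjeIII (TCGA, off=4): starts [3, 81, 86, 109] → cuts [7, 85, 90, 113]
  PtaV (AGGG, off=3): starts [7, 51, 71] → cuts [10, 54, 74]
  IvoIX (ACACCTC, off=5): starts [19, 62, 94] → cuts [24, 67, 99]

All cut coordinates (distinct, sorted): [7, 10, 18, 24, 33, 54, 60, 67, 74, 85, 90, 99, 113, 120]

Fragment lengths:
  [0,7): 7 bp
  [7,10): 3 bp
  [10,18): 8 bp
  [18,24): 6 bp
  [24,33): 9 bp
  [33,54): 21 bp
  [54,60): 6 bp
  [60,67): 7 bp
  [67,74): 7 bp
  [74,85): 11 bp
  [85,90): 5 bp
  [90,99): 9 bp
  [99,113): 14 bp
  [113,120): 7 bp
  [120,128): 8 bp

[3,5,6,6,7,7,7,7,8,8,9,9,11,14,21]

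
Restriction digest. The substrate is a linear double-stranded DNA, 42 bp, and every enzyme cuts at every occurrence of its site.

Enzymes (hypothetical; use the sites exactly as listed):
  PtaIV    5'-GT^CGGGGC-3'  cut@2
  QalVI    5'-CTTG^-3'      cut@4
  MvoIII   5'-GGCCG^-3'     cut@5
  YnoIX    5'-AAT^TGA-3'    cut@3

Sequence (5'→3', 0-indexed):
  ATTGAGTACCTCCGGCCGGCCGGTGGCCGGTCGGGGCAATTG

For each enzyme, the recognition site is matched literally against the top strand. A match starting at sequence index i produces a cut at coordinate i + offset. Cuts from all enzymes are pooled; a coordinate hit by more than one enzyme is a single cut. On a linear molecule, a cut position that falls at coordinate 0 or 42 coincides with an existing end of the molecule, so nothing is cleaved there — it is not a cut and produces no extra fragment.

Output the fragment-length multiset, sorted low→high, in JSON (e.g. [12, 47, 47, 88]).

Site scan:
  PtaIV GTCGGGGC/2: at [29] ⇒ [31]
  QalVI (CTTG, off=4): no sites
  MvoIII GGCCG/5: at [13, 17, 24] ⇒ [18, 22, 29]
  YnoIX (AATTGA, off=3): no sites

All cut coordinates (distinct, sorted): [18, 22, 29, 31]

Fragment lengths:
  [0,18): 18 bp
  [18,22): 4 bp
  [22,29): 7 bp
  [29,31): 2 bp
  [31,42): 11 bp

[2,4,7,11,18]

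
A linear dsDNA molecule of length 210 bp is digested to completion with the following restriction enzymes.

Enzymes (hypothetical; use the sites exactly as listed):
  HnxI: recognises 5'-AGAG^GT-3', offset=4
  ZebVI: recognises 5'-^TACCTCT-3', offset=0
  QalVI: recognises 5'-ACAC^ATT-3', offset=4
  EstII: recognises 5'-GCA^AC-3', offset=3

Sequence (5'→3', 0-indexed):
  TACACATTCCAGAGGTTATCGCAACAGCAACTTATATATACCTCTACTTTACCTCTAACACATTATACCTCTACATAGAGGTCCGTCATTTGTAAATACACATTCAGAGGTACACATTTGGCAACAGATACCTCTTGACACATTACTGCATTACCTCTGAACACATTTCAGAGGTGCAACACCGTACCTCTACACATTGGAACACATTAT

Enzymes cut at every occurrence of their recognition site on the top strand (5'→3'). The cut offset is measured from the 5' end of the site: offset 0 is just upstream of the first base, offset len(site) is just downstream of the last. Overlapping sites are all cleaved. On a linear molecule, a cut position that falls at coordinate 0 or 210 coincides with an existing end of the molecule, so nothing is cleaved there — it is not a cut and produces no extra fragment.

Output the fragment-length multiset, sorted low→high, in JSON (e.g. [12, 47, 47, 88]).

[4,5,5,5,5,6,6,6,8,8,9,9,9,9,10,10,11,11,12,13,13,15,21]

Per-enzyme occurrences:
  HnxI AGAGGT/4: at [10, 76, 105, 169] ⇒ [14, 80, 109, 173]
  ZebVI TACCTCT/0: at [38, 49, 65, 128, 151, 184] ⇒ [38, 49, 65, 128, 151, 184]
  QalVI ACACATT/4: at [1, 57, 97, 111, 137, 160, 191, 201] ⇒ [5, 61, 101, 115, 141, 164, 195, 205]
  EstII GCAAC/3: at [20, 26, 120, 175] ⇒ [23, 29, 123, 178]

Pooled cuts: [5, 14, 23, 29, 38, 49, 61, 65, 80, 101, 109, 115, 123, 128, 141, 151, 164, 173, 178, 184, 195, 205]

Fragments:
  [0,5): 5 bp
  [5,14): 9 bp
  [14,23): 9 bp
  [23,29): 6 bp
  [29,38): 9 bp
  [38,49): 11 bp
  [49,61): 12 bp
  [61,65): 4 bp
  [65,80): 15 bp
  [80,101): 21 bp
  [101,109): 8 bp
  [109,115): 6 bp
  [115,123): 8 bp
  [123,128): 5 bp
  [128,141): 13 bp
  [141,151): 10 bp
  [151,164): 13 bp
  [164,173): 9 bp
  [173,178): 5 bp
  [178,184): 6 bp
  [184,195): 11 bp
  [195,205): 10 bp
  [205,210): 5 bp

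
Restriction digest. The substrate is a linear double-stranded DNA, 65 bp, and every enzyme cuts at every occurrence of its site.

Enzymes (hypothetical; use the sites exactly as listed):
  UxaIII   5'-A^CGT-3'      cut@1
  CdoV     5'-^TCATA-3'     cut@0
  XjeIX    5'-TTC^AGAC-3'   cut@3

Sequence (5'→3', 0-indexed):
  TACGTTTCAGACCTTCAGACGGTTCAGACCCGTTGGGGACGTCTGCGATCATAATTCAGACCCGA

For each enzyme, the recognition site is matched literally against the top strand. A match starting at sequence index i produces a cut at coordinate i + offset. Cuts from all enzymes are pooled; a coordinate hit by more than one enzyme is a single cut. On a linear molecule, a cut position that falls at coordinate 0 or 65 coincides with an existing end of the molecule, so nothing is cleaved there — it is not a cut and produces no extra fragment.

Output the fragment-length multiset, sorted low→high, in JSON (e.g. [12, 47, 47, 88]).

[2,6,8,8,9,9,9,14]

Site scan:
  UxaIII (ACGT, off=1): starts [1, 38] → cuts [2, 39]
  CdoV (TCATA, off=0): starts [48] → cuts [48]
  XjeIX (TTCAGAC, off=3): starts [5, 13, 22, 54] → cuts [8, 16, 25, 57]

All cut coordinates (distinct, sorted): [2, 8, 16, 25, 39, 48, 57]

Fragments:
  [0,2): 2 bp
  [2,8): 6 bp
  [8,16): 8 bp
  [16,25): 9 bp
  [25,39): 14 bp
  [39,48): 9 bp
  [48,57): 9 bp
  [57,65): 8 bp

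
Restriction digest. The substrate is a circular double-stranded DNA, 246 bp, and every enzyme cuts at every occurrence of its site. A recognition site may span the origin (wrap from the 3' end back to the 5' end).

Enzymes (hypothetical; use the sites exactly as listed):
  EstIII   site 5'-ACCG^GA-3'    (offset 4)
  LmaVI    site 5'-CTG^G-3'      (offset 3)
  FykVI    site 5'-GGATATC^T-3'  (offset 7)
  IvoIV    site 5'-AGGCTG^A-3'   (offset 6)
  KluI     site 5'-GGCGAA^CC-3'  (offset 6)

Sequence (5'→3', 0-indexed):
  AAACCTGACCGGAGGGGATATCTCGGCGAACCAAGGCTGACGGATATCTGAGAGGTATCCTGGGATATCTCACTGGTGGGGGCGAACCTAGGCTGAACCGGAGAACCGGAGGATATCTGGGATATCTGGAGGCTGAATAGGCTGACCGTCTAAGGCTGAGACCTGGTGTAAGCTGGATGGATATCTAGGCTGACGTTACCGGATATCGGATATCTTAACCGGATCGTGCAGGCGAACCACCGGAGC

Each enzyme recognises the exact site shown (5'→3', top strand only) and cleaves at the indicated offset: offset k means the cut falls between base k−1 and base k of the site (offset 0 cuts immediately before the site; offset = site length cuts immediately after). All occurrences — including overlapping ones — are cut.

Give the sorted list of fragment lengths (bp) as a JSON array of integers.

[2,2,5,6,6,7,7,7,7,7,7,8,8,9,9,9,9,9,9,10,10,11,11,13,14,14,15,15]

Scan for sites:
  EstIII (ACCGGA, off=4): starts [7, 96, 104, 197, 217, 238] → cuts [11, 100, 108, 201, 221, 242]
  LmaVI (CTGG, off=3): starts [59, 72, 116, 125, 162, 172] → cuts [62, 75, 119, 128, 165, 175]
  FykVI (GGATATCT, off=7): starts [15, 41, 62, 110, 119, 178, 207] → cuts [22, 48, 69, 117, 126, 185, 214]
  IvoIV (AGGCTGA, off=6): starts [33, 89, 129, 138, 152, 186] → cuts [39, 95, 135, 144, 158, 192]
  KluI (GGCGAACC, off=6): starts [24, 80, 230] → cuts [30, 86, 236]

All cut coordinates (distinct, sorted): [11, 22, 30, 39, 48, 62, 69, 75, 86, 95, 100, 108, 117, 119, 126, 128, 135, 144, 158, 165, 175, 185, 192, 201, 214, 221, 236, 242]

Fragments:
  11→22: 11 bp
  22→30: 8 bp
  30→39: 9 bp
  39→48: 9 bp
  48→62: 14 bp
  62→69: 7 bp
  69→75: 6 bp
  75→86: 11 bp
  86→95: 9 bp
  95→100: 5 bp
  100→108: 8 bp
  108→117: 9 bp
  117→119: 2 bp
  119→126: 7 bp
  126→128: 2 bp
  128→135: 7 bp
  135→144: 9 bp
  144→158: 14 bp
  158→165: 7 bp
  165→175: 10 bp
  175→185: 10 bp
  185→192: 7 bp
  192→201: 9 bp
  201→214: 13 bp
  214→221: 7 bp
  221→236: 15 bp
  236→242: 6 bp
  242→11 (wrap): 246-242+11 = 15 bp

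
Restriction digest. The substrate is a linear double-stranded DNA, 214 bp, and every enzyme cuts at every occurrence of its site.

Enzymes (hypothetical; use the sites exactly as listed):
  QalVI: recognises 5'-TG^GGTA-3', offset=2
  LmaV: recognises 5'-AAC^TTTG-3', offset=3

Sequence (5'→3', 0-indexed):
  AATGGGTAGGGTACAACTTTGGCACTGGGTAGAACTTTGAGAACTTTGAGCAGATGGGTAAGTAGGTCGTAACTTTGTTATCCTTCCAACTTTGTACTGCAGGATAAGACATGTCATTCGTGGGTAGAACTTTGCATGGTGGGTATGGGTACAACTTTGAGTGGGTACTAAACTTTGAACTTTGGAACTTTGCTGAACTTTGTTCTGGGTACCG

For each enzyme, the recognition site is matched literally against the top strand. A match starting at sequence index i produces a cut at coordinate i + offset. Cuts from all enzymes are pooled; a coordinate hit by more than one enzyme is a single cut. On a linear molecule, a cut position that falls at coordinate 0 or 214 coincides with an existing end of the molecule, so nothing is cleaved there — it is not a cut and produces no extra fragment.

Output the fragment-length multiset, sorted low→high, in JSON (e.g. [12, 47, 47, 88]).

Per-enzyme occurrences:
  QalVI TGGGTA/2: at [2, 25, 54, 120, 139, 145, 161, 205] ⇒ [4, 27, 56, 122, 141, 147, 163, 207]
  LmaV AACTTTG/3: at [14, 32, 41, 70, 87, 127, 152, 170, 177, 185, 195] ⇒ [17, 35, 44, 73, 90, 130, 155, 173, 180, 188, 198]

Pooled cuts: [4, 17, 27, 35, 44, 56, 73, 90, 122, 130, 141, 147, 155, 163, 173, 180, 188, 198, 207]

Fragment lengths:
  [0,4): 4 bp
  [4,17): 13 bp
  [17,27): 10 bp
  [27,35): 8 bp
  [35,44): 9 bp
  [44,56): 12 bp
  [56,73): 17 bp
  [73,90): 17 bp
  [90,122): 32 bp
  [122,130): 8 bp
  [130,141): 11 bp
  [141,147): 6 bp
  [147,155): 8 bp
  [155,163): 8 bp
  [163,173): 10 bp
  [173,180): 7 bp
  [180,188): 8 bp
  [188,198): 10 bp
  [198,207): 9 bp
  [207,214): 7 bp

[4,6,7,7,8,8,8,8,8,9,9,10,10,10,11,12,13,17,17,32]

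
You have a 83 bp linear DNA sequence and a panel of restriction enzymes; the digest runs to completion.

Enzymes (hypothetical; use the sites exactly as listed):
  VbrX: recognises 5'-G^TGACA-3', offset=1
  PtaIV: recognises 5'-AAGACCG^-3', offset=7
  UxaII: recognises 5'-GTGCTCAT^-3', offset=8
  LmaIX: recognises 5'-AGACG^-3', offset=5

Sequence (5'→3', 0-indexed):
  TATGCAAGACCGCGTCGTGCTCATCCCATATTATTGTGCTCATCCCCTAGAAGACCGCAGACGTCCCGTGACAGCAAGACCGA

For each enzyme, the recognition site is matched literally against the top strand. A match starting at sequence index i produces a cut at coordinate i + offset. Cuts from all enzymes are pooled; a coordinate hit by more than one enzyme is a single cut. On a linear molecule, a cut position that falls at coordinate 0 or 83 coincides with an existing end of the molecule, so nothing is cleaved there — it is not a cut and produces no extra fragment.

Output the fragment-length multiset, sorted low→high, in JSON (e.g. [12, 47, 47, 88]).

Per-enzyme occurrences:
  VbrX (GTGACA, off=1): starts [67] → cuts [68]
  PtaIV (AAGACCG, off=7): starts [5, 50, 75] → cuts [12, 57, 82]
  UxaII (GTGCTCAT, off=8): starts [16, 35] → cuts [24, 43]
  LmaIX (AGACG, off=5): starts [58] → cuts [63]

All cut coordinates (distinct, sorted): [12, 24, 43, 57, 63, 68, 82]

Fragments:
  [0,12): 12 bp
  [12,24): 12 bp
  [24,43): 19 bp
  [43,57): 14 bp
  [57,63): 6 bp
  [63,68): 5 bp
  [68,82): 14 bp
  [82,83): 1 bp

[1,5,6,12,12,14,14,19]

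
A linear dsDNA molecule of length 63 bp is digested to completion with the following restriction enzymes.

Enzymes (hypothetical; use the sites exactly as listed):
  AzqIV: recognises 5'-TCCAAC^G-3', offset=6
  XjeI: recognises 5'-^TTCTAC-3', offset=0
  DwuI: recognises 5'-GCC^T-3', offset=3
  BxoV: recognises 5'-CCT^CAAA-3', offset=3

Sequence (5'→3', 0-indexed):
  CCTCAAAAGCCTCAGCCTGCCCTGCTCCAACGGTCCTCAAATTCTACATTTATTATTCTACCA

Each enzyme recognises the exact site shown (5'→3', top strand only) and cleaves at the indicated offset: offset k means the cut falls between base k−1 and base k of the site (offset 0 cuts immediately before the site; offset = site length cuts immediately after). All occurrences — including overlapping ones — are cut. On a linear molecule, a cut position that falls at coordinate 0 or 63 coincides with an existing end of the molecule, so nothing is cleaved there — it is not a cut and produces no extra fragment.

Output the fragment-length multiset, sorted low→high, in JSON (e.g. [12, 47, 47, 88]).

[3,4,6,6,8,8,14,14]

Site scan:
  AzqIV TCCAACG/6: at [25] ⇒ [31]
  XjeI TTCTAC/0: at [41, 55] ⇒ [41, 55]
  DwuI GCCT/3: at [8, 14] ⇒ [11, 17]
  BxoV CCTCAAA/3: at [0, 34] ⇒ [3, 37]

Pooled cuts: [3, 11, 17, 31, 37, 41, 55]

Fragments:
  [0,3): 3 bp
  [3,11): 8 bp
  [11,17): 6 bp
  [17,31): 14 bp
  [31,37): 6 bp
  [37,41): 4 bp
  [41,55): 14 bp
  [55,63): 8 bp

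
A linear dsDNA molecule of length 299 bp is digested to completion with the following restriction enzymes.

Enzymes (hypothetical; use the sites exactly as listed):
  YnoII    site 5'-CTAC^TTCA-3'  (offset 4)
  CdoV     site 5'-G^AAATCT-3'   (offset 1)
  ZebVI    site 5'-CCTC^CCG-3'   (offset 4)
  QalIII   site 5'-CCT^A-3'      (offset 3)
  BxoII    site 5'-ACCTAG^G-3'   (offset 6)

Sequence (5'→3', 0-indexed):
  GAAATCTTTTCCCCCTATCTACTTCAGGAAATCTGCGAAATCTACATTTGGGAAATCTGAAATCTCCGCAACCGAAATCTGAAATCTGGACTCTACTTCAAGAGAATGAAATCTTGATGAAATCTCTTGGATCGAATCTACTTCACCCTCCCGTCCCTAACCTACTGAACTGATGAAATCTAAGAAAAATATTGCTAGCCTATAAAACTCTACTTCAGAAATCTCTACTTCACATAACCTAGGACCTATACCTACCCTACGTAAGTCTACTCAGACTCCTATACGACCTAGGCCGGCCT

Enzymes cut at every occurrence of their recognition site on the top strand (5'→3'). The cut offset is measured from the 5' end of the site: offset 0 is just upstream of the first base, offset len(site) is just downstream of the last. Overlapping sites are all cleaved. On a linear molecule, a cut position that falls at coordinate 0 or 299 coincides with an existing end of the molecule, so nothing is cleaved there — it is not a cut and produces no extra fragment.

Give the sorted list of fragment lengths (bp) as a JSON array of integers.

Site scan:
  YnoII CTACTTCA/4: at [18, 92, 137, 209, 224] ⇒ [22, 96, 141, 213, 228]
  CdoV GAAATCT/1: at [0, 27, 36, 51, 58, 73, 80, 107, 118, 174, 217] ⇒ [1, 28, 37, 52, 59, 74, 81, 108, 119, 175, 218]
  ZebVI CCTCCCG/4: at [146] ⇒ [150]
  QalIII CCTA/3: at [13, 155, 160, 198, 237, 244, 250, 255, 277, 286] ⇒ [16, 158, 163, 201, 240, 247, 253, 258, 280, 289]
  BxoII ACCTAGG/6: at [236, 285] ⇒ [242, 291]

Pooled cuts: [1, 16, 22, 28, 37, 52, 59, 74, 81, 96, 108, 119, 141, 150, 158, 163, 175, 201, 213, 218, 228, 240, 242, 247, 253, 258, 280, 289, 291]

Fragment lengths:
  [0,1): 1 bp
  [1,16): 15 bp
  [16,22): 6 bp
  [22,28): 6 bp
  [28,37): 9 bp
  [37,52): 15 bp
  [52,59): 7 bp
  [59,74): 15 bp
  [74,81): 7 bp
  [81,96): 15 bp
  [96,108): 12 bp
  [108,119): 11 bp
  [119,141): 22 bp
  [141,150): 9 bp
  [150,158): 8 bp
  [158,163): 5 bp
  [163,175): 12 bp
  [175,201): 26 bp
  [201,213): 12 bp
  [213,218): 5 bp
  [218,228): 10 bp
  [228,240): 12 bp
  [240,242): 2 bp
  [242,247): 5 bp
  [247,253): 6 bp
  [253,258): 5 bp
  [258,280): 22 bp
  [280,289): 9 bp
  [289,291): 2 bp
  [291,299): 8 bp

[1,2,2,5,5,5,5,6,6,6,7,7,8,8,9,9,9,10,11,12,12,12,12,15,15,15,15,22,22,26]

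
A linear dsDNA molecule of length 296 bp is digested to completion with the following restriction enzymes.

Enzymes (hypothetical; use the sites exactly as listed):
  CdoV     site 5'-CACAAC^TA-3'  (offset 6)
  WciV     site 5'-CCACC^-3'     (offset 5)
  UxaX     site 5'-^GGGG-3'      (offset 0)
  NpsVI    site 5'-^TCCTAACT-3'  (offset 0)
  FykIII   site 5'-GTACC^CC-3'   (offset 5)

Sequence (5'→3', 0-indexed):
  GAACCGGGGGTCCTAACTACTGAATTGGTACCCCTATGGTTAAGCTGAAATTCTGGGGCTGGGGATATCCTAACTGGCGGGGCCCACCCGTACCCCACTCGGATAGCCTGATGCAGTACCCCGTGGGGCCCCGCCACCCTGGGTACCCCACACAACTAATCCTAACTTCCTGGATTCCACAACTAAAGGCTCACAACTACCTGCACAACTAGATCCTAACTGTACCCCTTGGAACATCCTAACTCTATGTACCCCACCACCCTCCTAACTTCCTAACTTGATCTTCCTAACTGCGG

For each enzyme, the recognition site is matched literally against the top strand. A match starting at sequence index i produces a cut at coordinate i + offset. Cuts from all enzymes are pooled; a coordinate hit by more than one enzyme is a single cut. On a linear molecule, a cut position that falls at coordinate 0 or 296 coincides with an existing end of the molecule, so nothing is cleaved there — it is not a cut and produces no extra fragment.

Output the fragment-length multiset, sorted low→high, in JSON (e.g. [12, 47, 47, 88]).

Per-enzyme occurrences:
  CdoV (CACAACTA, off=6): starts [150, 177, 191, 203] → cuts [156, 183, 197, 209]
  WciV (CCACC, off=5): starts [83, 133, 253, 256] → cuts [88, 138, 258, 261]
  UxaX (GGGG, off=0): starts [5, 6, 54, 60, 78, 124] → cuts [5, 6, 54, 60, 78, 124]
  NpsVI (TCCTAACT, off=0): starts [10, 67, 159, 213, 236, 262, 270, 284] → cuts [10, 67, 159, 213, 236, 262, 270, 284]
  FykIII (GTACCCC, off=5): starts [27, 89, 115, 142, 221, 248] → cuts [32, 94, 120, 147, 226, 253]

Pooled cuts: [5, 6, 10, 32, 54, 60, 67, 78, 88, 94, 120, 124, 138, 147, 156, 159, 183, 197, 209, 213, 226, 236, 253, 258, 261, 262, 270, 284]

Fragments:
  [0,5): 5 bp
  [5,6): 1 bp
  [6,10): 4 bp
  [10,32): 22 bp
  [32,54): 22 bp
  [54,60): 6 bp
  [60,67): 7 bp
  [67,78): 11 bp
  [78,88): 10 bp
  [88,94): 6 bp
  [94,120): 26 bp
  [120,124): 4 bp
  [124,138): 14 bp
  [138,147): 9 bp
  [147,156): 9 bp
  [156,159): 3 bp
  [159,183): 24 bp
  [183,197): 14 bp
  [197,209): 12 bp
  [209,213): 4 bp
  [213,226): 13 bp
  [226,236): 10 bp
  [236,253): 17 bp
  [253,258): 5 bp
  [258,261): 3 bp
  [261,262): 1 bp
  [262,270): 8 bp
  [270,284): 14 bp
  [284,296): 12 bp

[1,1,3,3,4,4,4,5,5,6,6,7,8,9,9,10,10,11,12,12,13,14,14,14,17,22,22,24,26]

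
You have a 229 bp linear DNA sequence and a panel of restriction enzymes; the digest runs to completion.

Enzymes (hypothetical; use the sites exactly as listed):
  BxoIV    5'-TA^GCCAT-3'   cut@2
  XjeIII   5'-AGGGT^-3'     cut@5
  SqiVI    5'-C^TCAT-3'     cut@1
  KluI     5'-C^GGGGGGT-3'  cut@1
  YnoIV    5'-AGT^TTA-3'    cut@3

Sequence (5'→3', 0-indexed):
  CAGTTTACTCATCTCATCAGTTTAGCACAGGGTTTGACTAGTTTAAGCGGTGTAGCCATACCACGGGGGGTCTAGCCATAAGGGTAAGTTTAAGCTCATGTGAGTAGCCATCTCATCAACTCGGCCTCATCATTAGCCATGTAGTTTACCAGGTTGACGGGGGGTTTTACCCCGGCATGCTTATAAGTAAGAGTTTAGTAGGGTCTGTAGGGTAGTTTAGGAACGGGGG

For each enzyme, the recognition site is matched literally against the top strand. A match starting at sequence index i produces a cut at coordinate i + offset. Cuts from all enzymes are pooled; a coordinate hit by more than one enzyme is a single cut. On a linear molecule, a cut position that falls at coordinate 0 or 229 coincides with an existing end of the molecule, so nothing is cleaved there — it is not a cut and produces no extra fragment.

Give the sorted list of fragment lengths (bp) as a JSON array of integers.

[3,4,4,4,5,6,6,8,9,9,9,10,10,10,10,11,11,12,12,13,13,14,36]

Per-enzyme occurrences:
  BxoIV TAGCCAT/2: at [52, 72, 104, 133] ⇒ [54, 74, 106, 135]
  XjeIII AGGGT/5: at [28, 80, 199, 208] ⇒ [33, 85, 204, 213]
  SqiVI CTCAT/1: at [7, 12, 94, 111, 125] ⇒ [8, 13, 95, 112, 126]
  KluI CGGGGGGT/1: at [63, 157] ⇒ [64, 158]
  YnoIV AGTTTA/3: at [1, 18, 39, 86, 142, 191, 213] ⇒ [4, 21, 42, 89, 145, 194, 216]

Pooled cuts: [4, 8, 13, 21, 33, 42, 54, 64, 74, 85, 89, 95, 106, 112, 126, 135, 145, 158, 194, 204, 213, 216]

Fragment lengths:
  [0,4): 4 bp
  [4,8): 4 bp
  [8,13): 5 bp
  [13,21): 8 bp
  [21,33): 12 bp
  [33,42): 9 bp
  [42,54): 12 bp
  [54,64): 10 bp
  [64,74): 10 bp
  [74,85): 11 bp
  [85,89): 4 bp
  [89,95): 6 bp
  [95,106): 11 bp
  [106,112): 6 bp
  [112,126): 14 bp
  [126,135): 9 bp
  [135,145): 10 bp
  [145,158): 13 bp
  [158,194): 36 bp
  [194,204): 10 bp
  [204,213): 9 bp
  [213,216): 3 bp
  [216,229): 13 bp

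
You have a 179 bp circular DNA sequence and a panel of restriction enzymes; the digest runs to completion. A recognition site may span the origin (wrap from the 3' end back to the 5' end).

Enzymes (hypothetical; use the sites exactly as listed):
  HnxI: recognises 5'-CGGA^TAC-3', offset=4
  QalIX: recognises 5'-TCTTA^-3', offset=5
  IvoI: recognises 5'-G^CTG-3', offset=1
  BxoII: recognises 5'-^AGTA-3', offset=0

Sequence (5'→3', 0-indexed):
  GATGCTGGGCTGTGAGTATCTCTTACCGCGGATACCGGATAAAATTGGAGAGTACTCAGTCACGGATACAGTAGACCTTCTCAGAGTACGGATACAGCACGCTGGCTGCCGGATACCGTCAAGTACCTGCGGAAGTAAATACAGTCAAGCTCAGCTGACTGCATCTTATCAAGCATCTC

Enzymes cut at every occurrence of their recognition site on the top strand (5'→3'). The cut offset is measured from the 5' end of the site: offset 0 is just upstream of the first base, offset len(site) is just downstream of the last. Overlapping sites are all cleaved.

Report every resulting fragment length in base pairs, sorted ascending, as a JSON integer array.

Per-enzyme occurrences:
  HnxI CGGATAC/4: at [28, 62, 88, 109] ⇒ [32, 66, 92, 113]
  QalIX TCTTA/5: at [20, 163] ⇒ [25, 168]
  IvoI GCTG/1: at [3, 8, 100, 104, 153] ⇒ [4, 9, 101, 105, 154]
  BxoII AGTA/0: at [14, 50, 69, 84, 121, 133] ⇒ [14, 50, 69, 84, 121, 133]

Pooled cuts: [4, 9, 14, 25, 32, 50, 66, 69, 84, 92, 101, 105, 113, 121, 133, 154, 168]

Fragment lengths:
  4→9: 5 bp
  9→14: 5 bp
  14→25: 11 bp
  25→32: 7 bp
  32→50: 18 bp
  50→66: 16 bp
  66→69: 3 bp
  69→84: 15 bp
  84→92: 8 bp
  92→101: 9 bp
  101→105: 4 bp
  105→113: 8 bp
  113→121: 8 bp
  121→133: 12 bp
  133→154: 21 bp
  154→168: 14 bp
  168→4 (wrap): 179-168+4 = 15 bp

[3,4,5,5,7,8,8,8,9,11,12,14,15,15,16,18,21]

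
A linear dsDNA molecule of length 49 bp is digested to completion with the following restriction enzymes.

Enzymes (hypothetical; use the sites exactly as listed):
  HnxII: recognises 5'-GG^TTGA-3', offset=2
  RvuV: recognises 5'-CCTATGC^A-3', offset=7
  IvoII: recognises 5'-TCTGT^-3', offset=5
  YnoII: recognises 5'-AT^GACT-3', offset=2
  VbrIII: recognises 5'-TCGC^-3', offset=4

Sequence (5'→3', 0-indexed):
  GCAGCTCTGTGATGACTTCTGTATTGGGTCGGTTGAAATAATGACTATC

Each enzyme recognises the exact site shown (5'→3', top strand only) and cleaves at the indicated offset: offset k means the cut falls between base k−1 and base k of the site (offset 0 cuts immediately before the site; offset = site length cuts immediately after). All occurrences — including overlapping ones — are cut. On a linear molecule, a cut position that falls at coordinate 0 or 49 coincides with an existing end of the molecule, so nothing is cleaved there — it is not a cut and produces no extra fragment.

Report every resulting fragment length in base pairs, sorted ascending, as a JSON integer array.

[3,7,9,10,10,10]

Per-enzyme occurrences:
  HnxII GGTTGA/2: at [30] ⇒ [32]
  RvuV (CCTATGCA, off=7): no sites
  IvoII TCTGT/5: at [5, 17] ⇒ [10, 22]
  YnoII ATGACT/2: at [11, 40] ⇒ [13, 42]
  VbrIII (TCGC, off=4): no sites

Pooled cuts: [10, 13, 22, 32, 42]

Fragments:
  [0,10): 10 bp
  [10,13): 3 bp
  [13,22): 9 bp
  [22,32): 10 bp
  [32,42): 10 bp
  [42,49): 7 bp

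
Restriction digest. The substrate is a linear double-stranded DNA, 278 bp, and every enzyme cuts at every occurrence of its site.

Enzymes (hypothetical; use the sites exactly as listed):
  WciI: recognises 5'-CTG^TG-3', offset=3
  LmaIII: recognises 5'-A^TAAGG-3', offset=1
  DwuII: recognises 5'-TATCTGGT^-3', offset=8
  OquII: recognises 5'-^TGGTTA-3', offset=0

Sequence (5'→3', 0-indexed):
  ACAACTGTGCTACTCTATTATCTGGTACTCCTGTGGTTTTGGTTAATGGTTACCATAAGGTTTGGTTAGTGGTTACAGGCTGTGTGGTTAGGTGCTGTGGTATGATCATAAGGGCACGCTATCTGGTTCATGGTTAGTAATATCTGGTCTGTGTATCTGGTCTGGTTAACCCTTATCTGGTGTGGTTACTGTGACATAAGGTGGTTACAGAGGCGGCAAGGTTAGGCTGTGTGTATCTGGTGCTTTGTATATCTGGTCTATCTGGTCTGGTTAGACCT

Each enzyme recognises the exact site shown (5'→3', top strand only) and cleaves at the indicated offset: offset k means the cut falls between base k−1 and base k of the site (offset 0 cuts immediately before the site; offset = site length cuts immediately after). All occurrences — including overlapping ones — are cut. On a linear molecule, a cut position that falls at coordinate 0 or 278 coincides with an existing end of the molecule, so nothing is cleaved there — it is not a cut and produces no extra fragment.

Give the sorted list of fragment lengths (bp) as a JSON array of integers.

[1,1,1,2,3,3,5,5,6,7,7,7,7,7,9,9,9,10,11,11,12,13,13,16,18,19,19,19,28]

Scan for sites:
  WciI CTGTG/3: at [4, 30, 79, 94, 148, 188, 226] ⇒ [7, 33, 82, 97, 151, 191, 229]
  LmaIII ATAAGG/1: at [54, 107, 195] ⇒ [55, 108, 196]
  DwuII TATCTGGT/8: at [18, 119, 140, 153, 173, 233, 249, 258] ⇒ [26, 127, 148, 161, 181, 241, 257, 266]
  OquII TGGTTA/0: at [39, 46, 62, 69, 84, 130, 162, 182, 201, 267] ⇒ [39, 46, 62, 69, 84, 130, 162, 182, 201, 267]

Pooled cuts: [7, 26, 33, 39, 46, 55, 62, 69, 82, 84, 97, 108, 127, 130, 148, 151, 161, 162, 181, 182, 191, 196, 201, 229, 241, 257, 266, 267]

Fragment lengths:
  [0,7): 7 bp
  [7,26): 19 bp
  [26,33): 7 bp
  [33,39): 6 bp
  [39,46): 7 bp
  [46,55): 9 bp
  [55,62): 7 bp
  [62,69): 7 bp
  [69,82): 13 bp
  [82,84): 2 bp
  [84,97): 13 bp
  [97,108): 11 bp
  [108,127): 19 bp
  [127,130): 3 bp
  [130,148): 18 bp
  [148,151): 3 bp
  [151,161): 10 bp
  [161,162): 1 bp
  [162,181): 19 bp
  [181,182): 1 bp
  [182,191): 9 bp
  [191,196): 5 bp
  [196,201): 5 bp
  [201,229): 28 bp
  [229,241): 12 bp
  [241,257): 16 bp
  [257,266): 9 bp
  [266,267): 1 bp
  [267,278): 11 bp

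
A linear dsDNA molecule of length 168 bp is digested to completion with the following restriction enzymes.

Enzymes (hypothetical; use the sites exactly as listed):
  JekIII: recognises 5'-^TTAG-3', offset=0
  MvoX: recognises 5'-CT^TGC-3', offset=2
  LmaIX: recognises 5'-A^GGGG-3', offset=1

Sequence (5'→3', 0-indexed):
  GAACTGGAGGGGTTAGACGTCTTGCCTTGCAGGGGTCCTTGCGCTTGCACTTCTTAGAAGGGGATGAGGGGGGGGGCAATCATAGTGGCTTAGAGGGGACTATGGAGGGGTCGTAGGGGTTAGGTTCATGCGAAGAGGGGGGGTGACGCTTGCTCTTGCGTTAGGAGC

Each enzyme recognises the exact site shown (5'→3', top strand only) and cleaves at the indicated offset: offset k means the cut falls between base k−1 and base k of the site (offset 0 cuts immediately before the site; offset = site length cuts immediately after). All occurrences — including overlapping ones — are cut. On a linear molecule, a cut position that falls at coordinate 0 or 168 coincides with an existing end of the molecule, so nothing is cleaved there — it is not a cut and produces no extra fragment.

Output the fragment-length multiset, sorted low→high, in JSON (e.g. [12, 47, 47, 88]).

[4,4,4,4,5,5,6,6,6,8,8,8,8,8,9,10,12,14,17,22]

Site scan:
  JekIII (TTAG, off=0): starts [12, 53, 89, 119, 160] → cuts [12, 53, 89, 119, 160]
  MvoX (CTTGC, off=2): starts [20, 25, 37, 43, 148, 154] → cuts [22, 27, 39, 45, 150, 156]
  LmaIX (AGGGG, off=1): starts [7, 30, 58, 66, 93, 105, 114, 135] → cuts [8, 31, 59, 67, 94, 106, 115, 136]

All cut coordinates (distinct, sorted): [8, 12, 22, 27, 31, 39, 45, 53, 59, 67, 89, 94, 106, 115, 119, 136, 150, 156, 160]

Fragments:
  [0,8): 8 bp
  [8,12): 4 bp
  [12,22): 10 bp
  [22,27): 5 bp
  [27,31): 4 bp
  [31,39): 8 bp
  [39,45): 6 bp
  [45,53): 8 bp
  [53,59): 6 bp
  [59,67): 8 bp
  [67,89): 22 bp
  [89,94): 5 bp
  [94,106): 12 bp
  [106,115): 9 bp
  [115,119): 4 bp
  [119,136): 17 bp
  [136,150): 14 bp
  [150,156): 6 bp
  [156,160): 4 bp
  [160,168): 8 bp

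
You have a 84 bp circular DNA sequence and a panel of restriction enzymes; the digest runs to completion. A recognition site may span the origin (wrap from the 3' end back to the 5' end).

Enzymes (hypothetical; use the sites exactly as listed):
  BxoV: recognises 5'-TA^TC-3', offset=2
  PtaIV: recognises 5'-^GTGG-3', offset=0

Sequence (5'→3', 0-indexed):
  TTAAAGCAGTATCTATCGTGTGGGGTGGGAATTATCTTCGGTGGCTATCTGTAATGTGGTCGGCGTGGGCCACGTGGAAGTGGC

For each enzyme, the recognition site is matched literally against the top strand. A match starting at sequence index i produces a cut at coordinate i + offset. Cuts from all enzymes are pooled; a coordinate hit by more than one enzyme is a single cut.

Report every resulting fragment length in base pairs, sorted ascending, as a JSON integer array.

Site scan:
  BxoV TATC/2: at [9, 13, 32, 45] ⇒ [11, 15, 34, 47]
  PtaIV GTGG/0: at [19, 24, 40, 55, 64, 73, 79] ⇒ [19, 24, 40, 55, 64, 73, 79]

All cut coordinates (distinct, sorted): [11, 15, 19, 24, 34, 40, 47, 55, 64, 73, 79]

Fragment lengths:
  11→15: 4 bp
  15→19: 4 bp
  19→24: 5 bp
  24→34: 10 bp
  34→40: 6 bp
  40→47: 7 bp
  47→55: 8 bp
  55→64: 9 bp
  64→73: 9 bp
  73→79: 6 bp
  79→11 (wrap): 84-79+11 = 16 bp

[4,4,5,6,6,7,8,9,9,10,16]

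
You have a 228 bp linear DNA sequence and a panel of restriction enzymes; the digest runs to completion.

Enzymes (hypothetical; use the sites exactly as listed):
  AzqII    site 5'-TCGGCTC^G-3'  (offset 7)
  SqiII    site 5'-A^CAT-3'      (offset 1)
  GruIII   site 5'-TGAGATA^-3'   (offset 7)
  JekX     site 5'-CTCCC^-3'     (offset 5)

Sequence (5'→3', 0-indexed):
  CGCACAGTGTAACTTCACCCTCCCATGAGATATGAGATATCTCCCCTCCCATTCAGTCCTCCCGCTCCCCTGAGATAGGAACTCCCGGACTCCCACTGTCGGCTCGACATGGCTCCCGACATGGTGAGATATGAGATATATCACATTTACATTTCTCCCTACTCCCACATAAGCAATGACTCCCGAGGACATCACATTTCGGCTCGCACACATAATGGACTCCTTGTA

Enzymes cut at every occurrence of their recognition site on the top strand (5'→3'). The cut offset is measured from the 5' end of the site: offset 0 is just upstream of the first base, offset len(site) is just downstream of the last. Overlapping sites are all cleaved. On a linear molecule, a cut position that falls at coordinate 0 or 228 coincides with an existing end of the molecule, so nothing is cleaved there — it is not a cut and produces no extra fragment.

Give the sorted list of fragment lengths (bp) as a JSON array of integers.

[1,2,2,5,5,5,5,5,6,6,6,7,7,7,8,8,8,9,10,10,11,11,12,13,17,18,24]

Scan for sites:
  AzqII (TCGGCTCG, off=7): starts [98, 198] → cuts [105, 205]
  SqiII (ACAT, off=1): starts [106, 118, 142, 148, 166, 188, 193, 209] → cuts [107, 119, 143, 149, 167, 189, 194, 210]
  GruIII (TGAGATA, off=7): starts [25, 32, 70, 124, 131] → cuts [32, 39, 77, 131, 138]
  JekX (CTCCC, off=5): starts [19, 40, 45, 58, 64, 81, 89, 112, 154, 161, 179] → cuts [24, 45, 50, 63, 69, 86, 94, 117, 159, 166, 184]

All cut coordinates (distinct, sorted): [24, 32, 39, 45, 50, 63, 69, 77, 86, 94, 105, 107, 117, 119, 131, 138, 143, 149, 159, 166, 167, 184, 189, 194, 205, 210]

Fragments:
  [0,24): 24 bp
  [24,32): 8 bp
  [32,39): 7 bp
  [39,45): 6 bp
  [45,50): 5 bp
  [50,63): 13 bp
  [63,69): 6 bp
  [69,77): 8 bp
  [77,86): 9 bp
  [86,94): 8 bp
  [94,105): 11 bp
  [105,107): 2 bp
  [107,117): 10 bp
  [117,119): 2 bp
  [119,131): 12 bp
  [131,138): 7 bp
  [138,143): 5 bp
  [143,149): 6 bp
  [149,159): 10 bp
  [159,166): 7 bp
  [166,167): 1 bp
  [167,184): 17 bp
  [184,189): 5 bp
  [189,194): 5 bp
  [194,205): 11 bp
  [205,210): 5 bp
  [210,228): 18 bp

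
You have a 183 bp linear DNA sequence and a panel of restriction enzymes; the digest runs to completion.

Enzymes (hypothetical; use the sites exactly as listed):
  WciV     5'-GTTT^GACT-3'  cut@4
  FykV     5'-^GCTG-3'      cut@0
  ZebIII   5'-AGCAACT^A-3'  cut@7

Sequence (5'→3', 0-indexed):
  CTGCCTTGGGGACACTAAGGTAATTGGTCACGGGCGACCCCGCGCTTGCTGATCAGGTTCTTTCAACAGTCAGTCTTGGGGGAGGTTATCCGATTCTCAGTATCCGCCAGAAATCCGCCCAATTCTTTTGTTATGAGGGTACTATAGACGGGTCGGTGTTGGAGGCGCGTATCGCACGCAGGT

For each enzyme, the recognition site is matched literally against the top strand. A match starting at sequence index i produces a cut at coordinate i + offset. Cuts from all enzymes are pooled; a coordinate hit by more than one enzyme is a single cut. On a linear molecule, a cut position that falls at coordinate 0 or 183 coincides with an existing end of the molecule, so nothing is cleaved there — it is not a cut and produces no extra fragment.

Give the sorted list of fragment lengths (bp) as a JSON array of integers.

[47,136]

Site scan:
  WciV (GTTTGACT, off=4): no sites
  FykV GCTG/0: at [47] ⇒ [47]
  ZebIII (AGCAACTA, off=7): no sites

All cut coordinates (distinct, sorted): [47]

Fragment lengths:
  [0,47): 47 bp
  [47,183): 136 bp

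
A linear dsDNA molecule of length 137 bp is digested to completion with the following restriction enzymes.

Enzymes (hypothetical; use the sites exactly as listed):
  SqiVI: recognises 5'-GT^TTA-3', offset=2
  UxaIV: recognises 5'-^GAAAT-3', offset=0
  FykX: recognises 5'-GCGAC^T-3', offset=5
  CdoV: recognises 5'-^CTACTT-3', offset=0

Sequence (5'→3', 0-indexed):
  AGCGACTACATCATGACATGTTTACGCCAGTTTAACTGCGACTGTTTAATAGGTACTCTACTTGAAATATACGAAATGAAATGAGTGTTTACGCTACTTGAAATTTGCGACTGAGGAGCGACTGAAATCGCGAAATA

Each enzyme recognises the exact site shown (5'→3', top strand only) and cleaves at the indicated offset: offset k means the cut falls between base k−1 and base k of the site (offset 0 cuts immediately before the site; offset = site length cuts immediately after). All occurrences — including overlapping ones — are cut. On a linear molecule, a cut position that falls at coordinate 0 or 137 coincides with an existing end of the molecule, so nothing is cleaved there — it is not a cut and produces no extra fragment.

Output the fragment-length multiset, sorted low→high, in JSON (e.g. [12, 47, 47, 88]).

Per-enzyme occurrences:
  SqiVI (GTTTA, off=2): starts [19, 29, 43, 86] → cuts [21, 31, 45, 88]
  UxaIV (GAAAT, off=0): starts [63, 72, 77, 99, 123, 131] → cuts [63, 72, 77, 99, 123, 131]
  FykX (GCGACT, off=5): starts [1, 37, 106, 117] → cuts [6, 42, 111, 122]
  CdoV (CTACTT, off=0): starts [57, 93] → cuts [57, 93]

Pooled cuts: [6, 21, 31, 42, 45, 57, 63, 72, 77, 88, 93, 99, 111, 122, 123, 131]

Fragments:
  [0,6): 6 bp
  [6,21): 15 bp
  [21,31): 10 bp
  [31,42): 11 bp
  [42,45): 3 bp
  [45,57): 12 bp
  [57,63): 6 bp
  [63,72): 9 bp
  [72,77): 5 bp
  [77,88): 11 bp
  [88,93): 5 bp
  [93,99): 6 bp
  [99,111): 12 bp
  [111,122): 11 bp
  [122,123): 1 bp
  [123,131): 8 bp
  [131,137): 6 bp

[1,3,5,5,6,6,6,6,8,9,10,11,11,11,12,12,15]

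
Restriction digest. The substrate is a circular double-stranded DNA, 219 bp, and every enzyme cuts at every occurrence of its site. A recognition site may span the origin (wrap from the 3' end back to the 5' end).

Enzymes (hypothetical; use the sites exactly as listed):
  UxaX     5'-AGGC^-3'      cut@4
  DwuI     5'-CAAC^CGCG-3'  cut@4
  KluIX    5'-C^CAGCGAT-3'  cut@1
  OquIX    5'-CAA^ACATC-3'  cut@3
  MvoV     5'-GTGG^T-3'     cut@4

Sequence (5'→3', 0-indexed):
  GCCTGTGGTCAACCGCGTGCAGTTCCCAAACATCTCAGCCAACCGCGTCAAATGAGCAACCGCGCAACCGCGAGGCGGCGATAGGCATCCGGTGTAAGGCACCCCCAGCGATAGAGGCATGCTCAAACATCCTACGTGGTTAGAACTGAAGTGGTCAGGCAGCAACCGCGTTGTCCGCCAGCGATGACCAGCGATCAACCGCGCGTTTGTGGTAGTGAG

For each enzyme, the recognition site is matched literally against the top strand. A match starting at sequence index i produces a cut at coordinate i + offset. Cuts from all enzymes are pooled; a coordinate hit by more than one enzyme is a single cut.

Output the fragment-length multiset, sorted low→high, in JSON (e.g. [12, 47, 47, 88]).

[5,5,6,6,6,8,8,8,9,10,10,11,12,13,13,13,14,14,15,16,17]

Site scan:
  UxaX AGGC/4: at [72, 82, 96, 114, 156, 217] ⇒ [2, 76, 86, 100, 118, 160]
  DwuI CAACCGCG/4: at [9, 39, 56, 64, 162, 195] ⇒ [13, 43, 60, 68, 166, 199]
  KluIX CCAGCGAT/1: at [104, 177, 187] ⇒ [105, 178, 188]
  OquIX CAAACATC/3: at [26, 123] ⇒ [29, 126]
  MvoV GTGGT/4: at [4, 135, 150, 208] ⇒ [8, 139, 154, 212]

Pooled cuts: [2, 8, 13, 29, 43, 60, 68, 76, 86, 100, 105, 118, 126, 139, 154, 160, 166, 178, 188, 199, 212]

Fragment lengths:
  2→8: 6 bp
  8→13: 5 bp
  13→29: 16 bp
  29→43: 14 bp
  43→60: 17 bp
  60→68: 8 bp
  68→76: 8 bp
  76→86: 10 bp
  86→100: 14 bp
  100→105: 5 bp
  105→118: 13 bp
  118→126: 8 bp
  126→139: 13 bp
  139→154: 15 bp
  154→160: 6 bp
  160→166: 6 bp
  166→178: 12 bp
  178→188: 10 bp
  188→199: 11 bp
  199→212: 13 bp
  212→2 (wrap): 219-212+2 = 9 bp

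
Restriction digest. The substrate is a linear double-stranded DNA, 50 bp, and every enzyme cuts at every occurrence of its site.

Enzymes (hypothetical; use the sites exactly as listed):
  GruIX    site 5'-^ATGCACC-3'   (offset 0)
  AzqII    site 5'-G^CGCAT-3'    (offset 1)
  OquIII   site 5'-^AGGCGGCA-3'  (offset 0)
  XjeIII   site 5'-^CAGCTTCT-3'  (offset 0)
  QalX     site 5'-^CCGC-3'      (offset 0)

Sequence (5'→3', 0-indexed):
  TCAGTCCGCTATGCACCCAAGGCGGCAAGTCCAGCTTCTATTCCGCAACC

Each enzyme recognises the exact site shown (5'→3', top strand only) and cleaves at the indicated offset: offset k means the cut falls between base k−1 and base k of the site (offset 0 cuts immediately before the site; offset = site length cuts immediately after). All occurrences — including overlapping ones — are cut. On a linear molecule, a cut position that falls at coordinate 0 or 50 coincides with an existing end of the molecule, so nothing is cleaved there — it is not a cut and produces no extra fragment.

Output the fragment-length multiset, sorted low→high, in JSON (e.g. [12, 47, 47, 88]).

[5,5,8,9,11,12]

Scan for sites:
  GruIX (ATGCACC, off=0): starts [10] → cuts [10]
  AzqII (GCGCAT, off=1): no sites
  OquIII (AGGCGGCA, off=0): starts [19] → cuts [19]
  XjeIII (CAGCTTCT, off=0): starts [31] → cuts [31]
  QalX (CCGC, off=0): starts [5, 42] → cuts [5, 42]

Pooled cuts: [5, 10, 19, 31, 42]

Fragment lengths:
  [0,5): 5 bp
  [5,10): 5 bp
  [10,19): 9 bp
  [19,31): 12 bp
  [31,42): 11 bp
  [42,50): 8 bp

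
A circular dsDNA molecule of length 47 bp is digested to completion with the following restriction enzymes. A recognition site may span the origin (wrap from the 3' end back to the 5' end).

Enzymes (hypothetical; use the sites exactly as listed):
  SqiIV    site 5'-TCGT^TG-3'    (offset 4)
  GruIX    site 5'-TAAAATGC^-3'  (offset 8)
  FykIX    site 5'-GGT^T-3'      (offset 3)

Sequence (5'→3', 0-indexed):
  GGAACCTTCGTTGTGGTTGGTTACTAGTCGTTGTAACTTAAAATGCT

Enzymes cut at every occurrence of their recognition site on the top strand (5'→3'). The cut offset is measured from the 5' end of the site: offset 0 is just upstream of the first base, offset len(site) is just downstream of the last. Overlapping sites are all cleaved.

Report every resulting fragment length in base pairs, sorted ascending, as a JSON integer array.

[4,6,10,12,15]

Scan for sites:
  SqiIV TCGTTG/4: at [7, 27] ⇒ [11, 31]
  GruIX TAAAATGC/8: at [38] ⇒ [46]
  FykIX GGTT/3: at [14, 18] ⇒ [17, 21]

All cut coordinates (distinct, sorted): [11, 17, 21, 31, 46]

Fragment lengths:
  11→17: 6 bp
  17→21: 4 bp
  21→31: 10 bp
  31→46: 15 bp
  46→11 (wrap): 47-46+11 = 12 bp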